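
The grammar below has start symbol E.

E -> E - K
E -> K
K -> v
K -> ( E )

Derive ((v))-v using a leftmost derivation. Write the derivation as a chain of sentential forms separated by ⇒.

E ⇒ E-K ⇒ K-K ⇒ (E)-K ⇒ (K)-K ⇒ ((E))-K ⇒ ((K))-K ⇒ ((v))-K ⇒ ((v))-v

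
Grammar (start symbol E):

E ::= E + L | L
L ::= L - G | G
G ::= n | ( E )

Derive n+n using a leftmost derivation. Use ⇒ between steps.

E ⇒ E+L ⇒ L+L ⇒ G+L ⇒ n+L ⇒ n+G ⇒ n+n

E ⇒ E+L   [E ::= E + L]
E+L ⇒ L+L   [E ::= L]
L+L ⇒ G+L   [L ::= G]
G+L ⇒ n+L   [G ::= n]
n+L ⇒ n+G   [L ::= G]
n+G ⇒ n+n   [G ::= n]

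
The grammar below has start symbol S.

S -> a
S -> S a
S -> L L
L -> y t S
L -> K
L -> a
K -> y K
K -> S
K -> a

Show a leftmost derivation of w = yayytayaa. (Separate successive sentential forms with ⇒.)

S⇒Sa⇒LLa⇒KLa⇒yKLa⇒yaLa⇒yaKa⇒yayKa⇒yaySa⇒yayLLa⇒yayytSLa⇒yayytaLa⇒yayytaKa⇒yayytayKa⇒yayytayaa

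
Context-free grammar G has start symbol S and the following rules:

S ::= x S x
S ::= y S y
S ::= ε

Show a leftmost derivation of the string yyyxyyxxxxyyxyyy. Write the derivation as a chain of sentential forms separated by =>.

S => ySy => yySyy => yyySyyy => yyyxSxyyy => yyyxySyxyyy => yyyxyySyyxyyy => yyyxyyxSxyyxyyy => yyyxyyxxSxxyyxyyy => yyyxyyxxxxyyxyyy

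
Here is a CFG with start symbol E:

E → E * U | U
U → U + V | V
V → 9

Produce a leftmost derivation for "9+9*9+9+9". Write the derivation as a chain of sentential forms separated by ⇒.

E ⇒ E*U ⇒ U*U ⇒ U+V*U ⇒ V+V*U ⇒ 9+V*U ⇒ 9+9*U ⇒ 9+9*U+V ⇒ 9+9*U+V+V ⇒ 9+9*V+V+V ⇒ 9+9*9+V+V ⇒ 9+9*9+9+V ⇒ 9+9*9+9+9

E ⇒ E*U   [E → E * U]
E*U ⇒ U*U   [E → U]
U*U ⇒ U+V*U   [U → U + V]
U+V*U ⇒ V+V*U   [U → V]
V+V*U ⇒ 9+V*U   [V → 9]
9+V*U ⇒ 9+9*U   [V → 9]
9+9*U ⇒ 9+9*U+V   [U → U + V]
9+9*U+V ⇒ 9+9*U+V+V   [U → U + V]
9+9*U+V+V ⇒ 9+9*V+V+V   [U → V]
9+9*V+V+V ⇒ 9+9*9+V+V   [V → 9]
9+9*9+V+V ⇒ 9+9*9+9+V   [V → 9]
9+9*9+9+V ⇒ 9+9*9+9+9   [V → 9]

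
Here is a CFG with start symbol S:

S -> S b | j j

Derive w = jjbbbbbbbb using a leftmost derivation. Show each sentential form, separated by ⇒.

S ⇒ Sb   [S -> S b]
Sb ⇒ Sbb   [S -> S b]
Sbb ⇒ Sbbb   [S -> S b]
Sbbb ⇒ Sbbbb   [S -> S b]
Sbbbb ⇒ Sbbbbb   [S -> S b]
Sbbbbb ⇒ Sbbbbbb   [S -> S b]
Sbbbbbb ⇒ Sbbbbbbb   [S -> S b]
Sbbbbbbb ⇒ Sbbbbbbbb   [S -> S b]
Sbbbbbbbb ⇒ jjbbbbbbbb   [S -> j j]

S ⇒ Sb ⇒ Sbb ⇒ Sbbb ⇒ Sbbbb ⇒ Sbbbbb ⇒ Sbbbbbb ⇒ Sbbbbbbb ⇒ Sbbbbbbbb ⇒ jjbbbbbbbb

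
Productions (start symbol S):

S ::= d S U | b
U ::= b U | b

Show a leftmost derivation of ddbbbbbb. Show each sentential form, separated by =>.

S => dSU => ddSUU => ddbUU => ddbbUU => ddbbbUU => ddbbbbU => ddbbbbbU => ddbbbbbb

S => dSU   [S ::= d S U]
dSU => ddSUU   [S ::= d S U]
ddSUU => ddbUU   [S ::= b]
ddbUU => ddbbUU   [U ::= b U]
ddbbUU => ddbbbUU   [U ::= b U]
ddbbbUU => ddbbbbU   [U ::= b]
ddbbbbU => ddbbbbbU   [U ::= b U]
ddbbbbbU => ddbbbbbb   [U ::= b]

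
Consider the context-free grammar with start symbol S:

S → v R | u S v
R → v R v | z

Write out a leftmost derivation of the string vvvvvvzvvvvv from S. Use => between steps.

S => vR => vvRv => vvvRvv => vvvvRvvv => vvvvvRvvvv => vvvvvvRvvvvv => vvvvvvzvvvvv

S => vR   [S → v R]
vR => vvRv   [R → v R v]
vvRv => vvvRvv   [R → v R v]
vvvRvv => vvvvRvvv   [R → v R v]
vvvvRvvv => vvvvvRvvvv   [R → v R v]
vvvvvRvvvv => vvvvvvRvvvvv   [R → v R v]
vvvvvvRvvvvv => vvvvvvzvvvvv   [R → z]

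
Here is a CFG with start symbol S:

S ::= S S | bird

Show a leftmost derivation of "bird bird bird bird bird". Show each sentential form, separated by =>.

S => S S => S S S => S S S S => bird S S S => bird S S S S => bird bird S S S => bird bird bird S S => bird bird bird bird S => bird bird bird bird bird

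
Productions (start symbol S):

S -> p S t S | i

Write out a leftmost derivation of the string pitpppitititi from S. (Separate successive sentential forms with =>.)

S => pStS   [S -> p S t S]
pStS => pitS   [S -> i]
pitS => pitpStS   [S -> p S t S]
pitpStS => pitppStStS   [S -> p S t S]
pitppStStS => pitpppStStStS   [S -> p S t S]
pitpppStStStS => pitpppitStStS   [S -> i]
pitpppitStStS => pitpppititStS   [S -> i]
pitpppititStS => pitpppitititS   [S -> i]
pitpppitititS => pitpppitititi   [S -> i]

S => pStS => pitS => pitpStS => pitppStStS => pitpppStStStS => pitpppitStStS => pitpppititStS => pitpppitititS => pitpppitititi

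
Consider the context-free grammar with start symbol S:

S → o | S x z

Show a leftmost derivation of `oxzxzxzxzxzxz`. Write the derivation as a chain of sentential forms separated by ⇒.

S ⇒ Sxz ⇒ Sxzxz ⇒ Sxzxzxz ⇒ Sxzxzxzxz ⇒ Sxzxzxzxzxz ⇒ Sxzxzxzxzxzxz ⇒ oxzxzxzxzxzxz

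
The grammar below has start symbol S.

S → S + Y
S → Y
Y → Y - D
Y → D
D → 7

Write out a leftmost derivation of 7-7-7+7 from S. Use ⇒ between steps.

S⇒S+Y⇒Y+Y⇒Y-D+Y⇒Y-D-D+Y⇒D-D-D+Y⇒7-D-D+Y⇒7-7-D+Y⇒7-7-7+Y⇒7-7-7+D⇒7-7-7+7

S ⇒ S+Y   [S → S + Y]
S+Y ⇒ Y+Y   [S → Y]
Y+Y ⇒ Y-D+Y   [Y → Y - D]
Y-D+Y ⇒ Y-D-D+Y   [Y → Y - D]
Y-D-D+Y ⇒ D-D-D+Y   [Y → D]
D-D-D+Y ⇒ 7-D-D+Y   [D → 7]
7-D-D+Y ⇒ 7-7-D+Y   [D → 7]
7-7-D+Y ⇒ 7-7-7+Y   [D → 7]
7-7-7+Y ⇒ 7-7-7+D   [Y → D]
7-7-7+D ⇒ 7-7-7+7   [D → 7]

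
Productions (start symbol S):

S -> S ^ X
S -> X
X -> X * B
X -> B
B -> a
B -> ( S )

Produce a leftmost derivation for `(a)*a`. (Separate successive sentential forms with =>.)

S => X   [S -> X]
X => X*B   [X -> X * B]
X*B => B*B   [X -> B]
B*B => (S)*B   [B -> ( S )]
(S)*B => (X)*B   [S -> X]
(X)*B => (B)*B   [X -> B]
(B)*B => (a)*B   [B -> a]
(a)*B => (a)*a   [B -> a]

S => X => X*B => B*B => (S)*B => (X)*B => (B)*B => (a)*B => (a)*a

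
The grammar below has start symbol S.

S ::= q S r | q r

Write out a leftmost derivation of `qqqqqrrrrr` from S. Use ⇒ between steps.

S ⇒ qSr ⇒ qqSrr ⇒ qqqSrrr ⇒ qqqqSrrrr ⇒ qqqqqrrrrr

S ⇒ qSr   [S ::= q S r]
qSr ⇒ qqSrr   [S ::= q S r]
qqSrr ⇒ qqqSrrr   [S ::= q S r]
qqqSrrr ⇒ qqqqSrrrr   [S ::= q S r]
qqqqSrrrr ⇒ qqqqqrrrrr   [S ::= q r]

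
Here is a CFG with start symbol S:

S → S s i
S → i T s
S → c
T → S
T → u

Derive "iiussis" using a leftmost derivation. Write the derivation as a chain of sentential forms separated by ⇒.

S ⇒ iTs ⇒ iSs ⇒ iSsis ⇒ iiTssis ⇒ iiussis

S ⇒ iTs   [S → i T s]
iTs ⇒ iSs   [T → S]
iSs ⇒ iSsis   [S → S s i]
iSsis ⇒ iiTssis   [S → i T s]
iiTssis ⇒ iiussis   [T → u]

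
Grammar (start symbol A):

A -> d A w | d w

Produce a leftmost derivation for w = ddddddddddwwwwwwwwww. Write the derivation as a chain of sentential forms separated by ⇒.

A ⇒ dAw ⇒ ddAww ⇒ dddAwww ⇒ ddddAwwww ⇒ dddddAwwwww ⇒ ddddddAwwwwww ⇒ dddddddAwwwwwww ⇒ ddddddddAwwwwwwww ⇒ dddddddddAwwwwwwwww ⇒ ddddddddddwwwwwwwwww

A ⇒ dAw   [A -> d A w]
dAw ⇒ ddAww   [A -> d A w]
ddAww ⇒ dddAwww   [A -> d A w]
dddAwww ⇒ ddddAwwww   [A -> d A w]
ddddAwwww ⇒ dddddAwwwww   [A -> d A w]
dddddAwwwww ⇒ ddddddAwwwwww   [A -> d A w]
ddddddAwwwwww ⇒ dddddddAwwwwwww   [A -> d A w]
dddddddAwwwwwww ⇒ ddddddddAwwwwwwww   [A -> d A w]
ddddddddAwwwwwwww ⇒ dddddddddAwwwwwwwww   [A -> d A w]
dddddddddAwwwwwwwww ⇒ ddddddddddwwwwwwwwww   [A -> d w]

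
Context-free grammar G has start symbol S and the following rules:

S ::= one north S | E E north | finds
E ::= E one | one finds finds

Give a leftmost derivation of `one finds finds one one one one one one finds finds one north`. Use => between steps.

S => E E north => E one E north => E one one E north => E one one one E north => E one one one one E north => E one one one one one E north => one finds finds one one one one one E north => one finds finds one one one one one E one north => one finds finds one one one one one one finds finds one north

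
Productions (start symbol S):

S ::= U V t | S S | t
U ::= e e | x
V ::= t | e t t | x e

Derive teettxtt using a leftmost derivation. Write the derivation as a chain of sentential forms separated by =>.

S=>SS=>SSS=>tSS=>tUVtS=>teeVtS=>teettS=>teettUVt=>teettxVt=>teettxtt

S => SS   [S ::= S S]
SS => SSS   [S ::= S S]
SSS => tSS   [S ::= t]
tSS => tUVtS   [S ::= U V t]
tUVtS => teeVtS   [U ::= e e]
teeVtS => teettS   [V ::= t]
teettS => teettUVt   [S ::= U V t]
teettUVt => teettxVt   [U ::= x]
teettxVt => teettxtt   [V ::= t]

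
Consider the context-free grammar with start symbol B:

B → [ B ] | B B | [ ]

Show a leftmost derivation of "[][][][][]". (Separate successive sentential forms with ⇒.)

B ⇒ BB   [B → B B]
BB ⇒ BBB   [B → B B]
BBB ⇒ BBBB   [B → B B]
BBBB ⇒ BBBBB   [B → B B]
BBBBB ⇒ []BBBB   [B → [ ]]
[]BBBB ⇒ [][]BBB   [B → [ ]]
[][]BBB ⇒ [][][]BB   [B → [ ]]
[][][]BB ⇒ [][][][]B   [B → [ ]]
[][][][]B ⇒ [][][][][]   [B → [ ]]

B ⇒ BB ⇒ BBB ⇒ BBBB ⇒ BBBBB ⇒ []BBBB ⇒ [][]BBB ⇒ [][][]BB ⇒ [][][][]B ⇒ [][][][][]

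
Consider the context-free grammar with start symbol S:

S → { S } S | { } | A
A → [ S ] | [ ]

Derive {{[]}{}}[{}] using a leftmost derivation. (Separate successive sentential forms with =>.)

S => {S}S => {{S}S}S => {{A}S}S => {{[]}S}S => {{[]}{}}S => {{[]}{}}A => {{[]}{}}[S] => {{[]}{}}[{}]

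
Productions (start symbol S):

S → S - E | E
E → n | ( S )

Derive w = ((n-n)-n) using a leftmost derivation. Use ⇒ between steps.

S ⇒ E   [S → E]
E ⇒ (S)   [E → ( S )]
(S) ⇒ (S-E)   [S → S - E]
(S-E) ⇒ (E-E)   [S → E]
(E-E) ⇒ ((S)-E)   [E → ( S )]
((S)-E) ⇒ ((S-E)-E)   [S → S - E]
((S-E)-E) ⇒ ((E-E)-E)   [S → E]
((E-E)-E) ⇒ ((n-E)-E)   [E → n]
((n-E)-E) ⇒ ((n-n)-E)   [E → n]
((n-n)-E) ⇒ ((n-n)-n)   [E → n]

S ⇒ E ⇒ (S) ⇒ (S-E) ⇒ (E-E) ⇒ ((S)-E) ⇒ ((S-E)-E) ⇒ ((E-E)-E) ⇒ ((n-E)-E) ⇒ ((n-n)-E) ⇒ ((n-n)-n)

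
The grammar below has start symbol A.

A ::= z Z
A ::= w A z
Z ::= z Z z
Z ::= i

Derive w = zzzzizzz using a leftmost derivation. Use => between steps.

A => zZ => zzZz => zzzZzz => zzzzZzzz => zzzzizzz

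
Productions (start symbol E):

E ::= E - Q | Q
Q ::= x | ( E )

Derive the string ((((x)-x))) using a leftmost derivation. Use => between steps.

E => Q => (E) => (Q) => ((E)) => ((Q)) => (((E))) => (((E-Q))) => (((Q-Q))) => ((((E)-Q))) => ((((Q)-Q))) => ((((x)-Q))) => ((((x)-x)))

E => Q   [E ::= Q]
Q => (E)   [Q ::= ( E )]
(E) => (Q)   [E ::= Q]
(Q) => ((E))   [Q ::= ( E )]
((E)) => ((Q))   [E ::= Q]
((Q)) => (((E)))   [Q ::= ( E )]
(((E))) => (((E-Q)))   [E ::= E - Q]
(((E-Q))) => (((Q-Q)))   [E ::= Q]
(((Q-Q))) => ((((E)-Q)))   [Q ::= ( E )]
((((E)-Q))) => ((((Q)-Q)))   [E ::= Q]
((((Q)-Q))) => ((((x)-Q)))   [Q ::= x]
((((x)-Q))) => ((((x)-x)))   [Q ::= x]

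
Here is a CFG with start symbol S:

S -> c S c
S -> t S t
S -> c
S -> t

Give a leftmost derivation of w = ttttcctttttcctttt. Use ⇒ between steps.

S ⇒ tSt ⇒ ttStt ⇒ tttSttt ⇒ ttttStttt ⇒ ttttcSctttt ⇒ ttttccScctttt ⇒ ttttcctStcctttt ⇒ ttttccttSttcctttt ⇒ ttttcctttttcctttt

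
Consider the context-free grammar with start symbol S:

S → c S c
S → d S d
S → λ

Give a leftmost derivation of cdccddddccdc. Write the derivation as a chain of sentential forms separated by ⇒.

S ⇒ cSc ⇒ cdSdc ⇒ cdcScdc ⇒ cdccSccdc ⇒ cdccdSdccdc ⇒ cdccddSddccdc ⇒ cdccddddccdc

S ⇒ cSc   [S → c S c]
cSc ⇒ cdSdc   [S → d S d]
cdSdc ⇒ cdcScdc   [S → c S c]
cdcScdc ⇒ cdccSccdc   [S → c S c]
cdccSccdc ⇒ cdccdSdccdc   [S → d S d]
cdccdSdccdc ⇒ cdccddSddccdc   [S → d S d]
cdccddSddccdc ⇒ cdccddddccdc   [S → λ]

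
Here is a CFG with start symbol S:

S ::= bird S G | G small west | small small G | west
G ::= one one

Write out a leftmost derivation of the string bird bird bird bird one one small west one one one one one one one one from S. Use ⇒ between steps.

S ⇒ bird S G ⇒ bird bird S G G ⇒ bird bird bird S G G G ⇒ bird bird bird bird S G G G G ⇒ bird bird bird bird G small west G G G G ⇒ bird bird bird bird one one small west G G G G ⇒ bird bird bird bird one one small west one one G G G ⇒ bird bird bird bird one one small west one one one one G G ⇒ bird bird bird bird one one small west one one one one one one G ⇒ bird bird bird bird one one small west one one one one one one one one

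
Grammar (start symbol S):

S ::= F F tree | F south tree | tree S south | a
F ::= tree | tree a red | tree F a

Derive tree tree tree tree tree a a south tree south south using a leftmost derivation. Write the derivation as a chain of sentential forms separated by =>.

S => tree S south   [S ::= tree S south]
tree S south => tree tree S south south   [S ::= tree S south]
tree tree S south south => tree tree F south tree south south   [S ::= F south tree]
tree tree F south tree south south => tree tree tree F a south tree south south   [F ::= tree F a]
tree tree tree F a south tree south south => tree tree tree tree F a a south tree south south   [F ::= tree F a]
tree tree tree tree F a a south tree south south => tree tree tree tree tree a a south tree south south   [F ::= tree]

S => tree S south => tree tree S south south => tree tree F south tree south south => tree tree tree F a south tree south south => tree tree tree tree F a a south tree south south => tree tree tree tree tree a a south tree south south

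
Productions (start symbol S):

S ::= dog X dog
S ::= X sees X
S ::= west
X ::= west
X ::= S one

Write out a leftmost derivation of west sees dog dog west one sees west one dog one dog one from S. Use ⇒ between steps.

S ⇒ X sees X ⇒ west sees X ⇒ west sees S one ⇒ west sees dog X dog one ⇒ west sees dog S one dog one ⇒ west sees dog dog X dog one dog one ⇒ west sees dog dog S one dog one dog one ⇒ west sees dog dog X sees X one dog one dog one ⇒ west sees dog dog S one sees X one dog one dog one ⇒ west sees dog dog west one sees X one dog one dog one ⇒ west sees dog dog west one sees west one dog one dog one

S ⇒ X sees X   [S ::= X sees X]
X sees X ⇒ west sees X   [X ::= west]
west sees X ⇒ west sees S one   [X ::= S one]
west sees S one ⇒ west sees dog X dog one   [S ::= dog X dog]
west sees dog X dog one ⇒ west sees dog S one dog one   [X ::= S one]
west sees dog S one dog one ⇒ west sees dog dog X dog one dog one   [S ::= dog X dog]
west sees dog dog X dog one dog one ⇒ west sees dog dog S one dog one dog one   [X ::= S one]
west sees dog dog S one dog one dog one ⇒ west sees dog dog X sees X one dog one dog one   [S ::= X sees X]
west sees dog dog X sees X one dog one dog one ⇒ west sees dog dog S one sees X one dog one dog one   [X ::= S one]
west sees dog dog S one sees X one dog one dog one ⇒ west sees dog dog west one sees X one dog one dog one   [S ::= west]
west sees dog dog west one sees X one dog one dog one ⇒ west sees dog dog west one sees west one dog one dog one   [X ::= west]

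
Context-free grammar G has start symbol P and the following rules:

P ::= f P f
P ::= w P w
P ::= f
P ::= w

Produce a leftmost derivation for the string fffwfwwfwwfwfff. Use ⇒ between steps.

P ⇒ fPf   [P ::= f P f]
fPf ⇒ ffPff   [P ::= f P f]
ffPff ⇒ fffPfff   [P ::= f P f]
fffPfff ⇒ fffwPwfff   [P ::= w P w]
fffwPwfff ⇒ fffwfPfwfff   [P ::= f P f]
fffwfPfwfff ⇒ fffwfwPwfwfff   [P ::= w P w]
fffwfwPwfwfff ⇒ fffwfwwPwwfwfff   [P ::= w P w]
fffwfwwPwwfwfff ⇒ fffwfwwfwwfwfff   [P ::= f]

P⇒fPf⇒ffPff⇒fffPfff⇒fffwPwfff⇒fffwfPfwfff⇒fffwfwPwfwfff⇒fffwfwwPwwfwfff⇒fffwfwwfwwfwfff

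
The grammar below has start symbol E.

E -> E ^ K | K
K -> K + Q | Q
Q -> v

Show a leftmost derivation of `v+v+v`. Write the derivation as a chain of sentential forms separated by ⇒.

E ⇒ K   [E -> K]
K ⇒ K+Q   [K -> K + Q]
K+Q ⇒ K+Q+Q   [K -> K + Q]
K+Q+Q ⇒ Q+Q+Q   [K -> Q]
Q+Q+Q ⇒ v+Q+Q   [Q -> v]
v+Q+Q ⇒ v+v+Q   [Q -> v]
v+v+Q ⇒ v+v+v   [Q -> v]

E⇒K⇒K+Q⇒K+Q+Q⇒Q+Q+Q⇒v+Q+Q⇒v+v+Q⇒v+v+v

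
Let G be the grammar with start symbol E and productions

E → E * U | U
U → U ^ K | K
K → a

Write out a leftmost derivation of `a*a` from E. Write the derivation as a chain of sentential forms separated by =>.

E => E*U => U*U => K*U => a*U => a*K => a*a

E => E*U   [E → E * U]
E*U => U*U   [E → U]
U*U => K*U   [U → K]
K*U => a*U   [K → a]
a*U => a*K   [U → K]
a*K => a*a   [K → a]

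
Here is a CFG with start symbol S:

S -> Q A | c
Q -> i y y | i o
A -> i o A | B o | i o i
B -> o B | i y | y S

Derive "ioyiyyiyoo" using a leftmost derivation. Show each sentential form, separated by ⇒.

S⇒QA⇒ioA⇒ioBo⇒ioySo⇒ioyQAo⇒ioyiyyAo⇒ioyiyyBoo⇒ioyiyyiyoo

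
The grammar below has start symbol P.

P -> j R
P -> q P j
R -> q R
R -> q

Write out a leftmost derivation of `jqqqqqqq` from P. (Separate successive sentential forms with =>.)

P => jR => jqR => jqqR => jqqqR => jqqqqR => jqqqqqR => jqqqqqqR => jqqqqqqq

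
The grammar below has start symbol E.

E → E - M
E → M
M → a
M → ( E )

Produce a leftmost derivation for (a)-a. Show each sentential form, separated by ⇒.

E ⇒ E-M ⇒ M-M ⇒ (E)-M ⇒ (M)-M ⇒ (a)-M ⇒ (a)-a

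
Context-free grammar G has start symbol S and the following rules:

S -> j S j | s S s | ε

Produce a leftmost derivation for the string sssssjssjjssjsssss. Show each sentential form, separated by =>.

S => sSs => ssSss => sssSsss => ssssSssss => sssssSsssss => sssssjSjsssss => sssssjsSsjsssss => sssssjssSssjsssss => sssssjssjSjssjsssss => sssssjssjjssjsssss

S => sSs   [S -> s S s]
sSs => ssSss   [S -> s S s]
ssSss => sssSsss   [S -> s S s]
sssSsss => ssssSssss   [S -> s S s]
ssssSssss => sssssSsssss   [S -> s S s]
sssssSsssss => sssssjSjsssss   [S -> j S j]
sssssjSjsssss => sssssjsSsjsssss   [S -> s S s]
sssssjsSsjsssss => sssssjssSssjsssss   [S -> s S s]
sssssjssSssjsssss => sssssjssjSjssjsssss   [S -> j S j]
sssssjssjSjssjsssss => sssssjssjjssjsssss   [S -> ε]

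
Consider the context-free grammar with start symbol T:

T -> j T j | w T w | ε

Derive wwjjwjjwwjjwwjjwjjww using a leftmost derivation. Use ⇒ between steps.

T⇒wTw⇒wwTww⇒wwjTjww⇒wwjjTjjww⇒wwjjwTwjjww⇒wwjjwjTjwjjww⇒wwjjwjjTjjwjjww⇒wwjjwjjwTwjjwjjww⇒wwjjwjjwwTwwjjwjjww⇒wwjjwjjwwjTjwwjjwjjww⇒wwjjwjjwwjjwwjjwjjww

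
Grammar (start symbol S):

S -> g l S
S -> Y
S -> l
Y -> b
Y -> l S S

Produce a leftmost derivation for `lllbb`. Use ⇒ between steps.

S ⇒ Y   [S -> Y]
Y ⇒ lSS   [Y -> l S S]
lSS ⇒ llS   [S -> l]
llS ⇒ llY   [S -> Y]
llY ⇒ lllSS   [Y -> l S S]
lllSS ⇒ lllYS   [S -> Y]
lllYS ⇒ lllbS   [Y -> b]
lllbS ⇒ lllbY   [S -> Y]
lllbY ⇒ lllbb   [Y -> b]

S ⇒ Y ⇒ lSS ⇒ llS ⇒ llY ⇒ lllSS ⇒ lllYS ⇒ lllbS ⇒ lllbY ⇒ lllbb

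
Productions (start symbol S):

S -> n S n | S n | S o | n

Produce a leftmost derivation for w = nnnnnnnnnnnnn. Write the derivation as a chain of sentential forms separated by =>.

S => nSn   [S -> n S n]
nSn => nSnn   [S -> S n]
nSnn => nSnnn   [S -> S n]
nSnnn => nnSnnnn   [S -> n S n]
nnSnnnn => nnSnnnnn   [S -> S n]
nnSnnnnn => nnSnnnnnn   [S -> S n]
nnSnnnnnn => nnSnnnnnnn   [S -> S n]
nnSnnnnnnn => nnSnnnnnnnn   [S -> S n]
nnSnnnnnnnn => nnSnnnnnnnnn   [S -> S n]
nnSnnnnnnnnn => nnSnnnnnnnnnn   [S -> S n]
nnSnnnnnnnnnn => nnnnnnnnnnnnn   [S -> n]

S => nSn => nSnn => nSnnn => nnSnnnn => nnSnnnnn => nnSnnnnnn => nnSnnnnnnn => nnSnnnnnnnn => nnSnnnnnnnnn => nnSnnnnnnnnnn => nnnnnnnnnnnnn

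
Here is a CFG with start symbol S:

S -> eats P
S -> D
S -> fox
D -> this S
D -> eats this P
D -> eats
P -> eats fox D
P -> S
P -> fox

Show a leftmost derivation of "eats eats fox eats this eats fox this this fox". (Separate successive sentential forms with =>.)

S => eats P => eats eats fox D => eats eats fox eats this P => eats eats fox eats this eats fox D => eats eats fox eats this eats fox this S => eats eats fox eats this eats fox this D => eats eats fox eats this eats fox this this S => eats eats fox eats this eats fox this this fox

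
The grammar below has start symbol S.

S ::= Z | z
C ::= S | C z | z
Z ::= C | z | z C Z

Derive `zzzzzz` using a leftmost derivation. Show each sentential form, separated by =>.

S => Z => C => Cz => Czz => Czzz => Czzzz => Czzzzz => zzzzzz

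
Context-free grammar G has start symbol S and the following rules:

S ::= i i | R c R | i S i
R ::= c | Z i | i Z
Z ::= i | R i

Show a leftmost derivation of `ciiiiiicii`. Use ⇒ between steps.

S ⇒ RcR ⇒ ZicR ⇒ RiicR ⇒ ZiiicR ⇒ RiiiicR ⇒ ZiiiiicR ⇒ RiiiiiicR ⇒ ciiiiiicR ⇒ ciiiiiiciZ ⇒ ciiiiiicii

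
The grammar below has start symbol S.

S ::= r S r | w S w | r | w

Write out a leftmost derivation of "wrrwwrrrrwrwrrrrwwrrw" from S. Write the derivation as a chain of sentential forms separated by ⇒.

S ⇒ wSw   [S ::= w S w]
wSw ⇒ wrSrw   [S ::= r S r]
wrSrw ⇒ wrrSrrw   [S ::= r S r]
wrrSrrw ⇒ wrrwSwrrw   [S ::= w S w]
wrrwSwrrw ⇒ wrrwwSwwrrw   [S ::= w S w]
wrrwwSwwrrw ⇒ wrrwwrSrwwrrw   [S ::= r S r]
wrrwwrSrwwrrw ⇒ wrrwwrrSrrwwrrw   [S ::= r S r]
wrrwwrrSrrwwrrw ⇒ wrrwwrrrSrrrwwrrw   [S ::= r S r]
wrrwwrrrSrrrwwrrw ⇒ wrrwwrrrrSrrrrwwrrw   [S ::= r S r]
wrrwwrrrrSrrrrwwrrw ⇒ wrrwwrrrrwSwrrrrwwrrw   [S ::= w S w]
wrrwwrrrrwSwrrrrwwrrw ⇒ wrrwwrrrrwrwrrrrwwrrw   [S ::= r]

S ⇒ wSw ⇒ wrSrw ⇒ wrrSrrw ⇒ wrrwSwrrw ⇒ wrrwwSwwrrw ⇒ wrrwwrSrwwrrw ⇒ wrrwwrrSrrwwrrw ⇒ wrrwwrrrSrrrwwrrw ⇒ wrrwwrrrrSrrrrwwrrw ⇒ wrrwwrrrrwSwrrrrwwrrw ⇒ wrrwwrrrrwrwrrrrwwrrw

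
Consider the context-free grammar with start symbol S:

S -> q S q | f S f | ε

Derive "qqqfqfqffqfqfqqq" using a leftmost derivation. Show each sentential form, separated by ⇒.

S ⇒ qSq   [S -> q S q]
qSq ⇒ qqSqq   [S -> q S q]
qqSqq ⇒ qqqSqqq   [S -> q S q]
qqqSqqq ⇒ qqqfSfqqq   [S -> f S f]
qqqfSfqqq ⇒ qqqfqSqfqqq   [S -> q S q]
qqqfqSqfqqq ⇒ qqqfqfSfqfqqq   [S -> f S f]
qqqfqfSfqfqqq ⇒ qqqfqfqSqfqfqqq   [S -> q S q]
qqqfqfqSqfqfqqq ⇒ qqqfqfqfSfqfqfqqq   [S -> f S f]
qqqfqfqfSfqfqfqqq ⇒ qqqfqfqffqfqfqqq   [S -> ε]

S⇒qSq⇒qqSqq⇒qqqSqqq⇒qqqfSfqqq⇒qqqfqSqfqqq⇒qqqfqfSfqfqqq⇒qqqfqfqSqfqfqqq⇒qqqfqfqfSfqfqfqqq⇒qqqfqfqffqfqfqqq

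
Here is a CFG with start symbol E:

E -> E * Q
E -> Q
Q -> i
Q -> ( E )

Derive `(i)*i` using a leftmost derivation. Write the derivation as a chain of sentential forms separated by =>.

E => E*Q => Q*Q => (E)*Q => (Q)*Q => (i)*Q => (i)*i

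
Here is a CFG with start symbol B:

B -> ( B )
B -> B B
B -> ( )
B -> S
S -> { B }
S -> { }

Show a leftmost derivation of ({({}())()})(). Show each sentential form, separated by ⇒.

B⇒BB⇒(B)B⇒(S)B⇒({B})B⇒({BB})B⇒({(B)B})B⇒({(BB)B})B⇒({(SB)B})B⇒({({}B)B})B⇒({({}())B})B⇒({({}())()})B⇒({({}())()})()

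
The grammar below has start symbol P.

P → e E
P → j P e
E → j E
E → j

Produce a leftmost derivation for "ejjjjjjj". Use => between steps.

P => eE => ejE => ejjE => ejjjE => ejjjjE => ejjjjjE => ejjjjjjE => ejjjjjjj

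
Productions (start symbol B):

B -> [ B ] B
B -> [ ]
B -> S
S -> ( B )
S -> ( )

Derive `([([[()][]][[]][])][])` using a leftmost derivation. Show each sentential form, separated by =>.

B=>S=>(B)=>([B]B)=>([S]B)=>([(B)]B)=>([([B]B)]B)=>([([[B]B]B)]B)=>([([[S]B]B)]B)=>([([[()]B]B)]B)=>([([[()][]]B)]B)=>([([[()][]][B]B)]B)=>([([[()][]][[]]B)]B)=>([([[()][]][[]][])]B)=>([([[()][]][[]][])][])

B => S   [B -> S]
S => (B)   [S -> ( B )]
(B) => ([B]B)   [B -> [ B ] B]
([B]B) => ([S]B)   [B -> S]
([S]B) => ([(B)]B)   [S -> ( B )]
([(B)]B) => ([([B]B)]B)   [B -> [ B ] B]
([([B]B)]B) => ([([[B]B]B)]B)   [B -> [ B ] B]
([([[B]B]B)]B) => ([([[S]B]B)]B)   [B -> S]
([([[S]B]B)]B) => ([([[()]B]B)]B)   [S -> ( )]
([([[()]B]B)]B) => ([([[()][]]B)]B)   [B -> [ ]]
([([[()][]]B)]B) => ([([[()][]][B]B)]B)   [B -> [ B ] B]
([([[()][]][B]B)]B) => ([([[()][]][[]]B)]B)   [B -> [ ]]
([([[()][]][[]]B)]B) => ([([[()][]][[]][])]B)   [B -> [ ]]
([([[()][]][[]][])]B) => ([([[()][]][[]][])][])   [B -> [ ]]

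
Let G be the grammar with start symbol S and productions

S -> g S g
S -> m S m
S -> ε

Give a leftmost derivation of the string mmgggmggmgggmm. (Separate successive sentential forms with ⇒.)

S⇒mSm⇒mmSmm⇒mmgSgmm⇒mmggSggmm⇒mmgggSgggmm⇒mmgggmSmgggmm⇒mmgggmgSgmgggmm⇒mmgggmggmgggmm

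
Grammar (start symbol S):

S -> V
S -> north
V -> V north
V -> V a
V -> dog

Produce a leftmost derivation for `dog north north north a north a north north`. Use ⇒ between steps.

S ⇒ V   [S -> V]
V ⇒ V north   [V -> V north]
V north ⇒ V north north   [V -> V north]
V north north ⇒ V a north north   [V -> V a]
V a north north ⇒ V north a north north   [V -> V north]
V north a north north ⇒ V a north a north north   [V -> V a]
V a north a north north ⇒ V north a north a north north   [V -> V north]
V north a north a north north ⇒ V north north a north a north north   [V -> V north]
V north north a north a north north ⇒ V north north north a north a north north   [V -> V north]
V north north north a north a north north ⇒ dog north north north a north a north north   [V -> dog]

S ⇒ V ⇒ V north ⇒ V north north ⇒ V a north north ⇒ V north a north north ⇒ V a north a north north ⇒ V north a north a north north ⇒ V north north a north a north north ⇒ V north north north a north a north north ⇒ dog north north north a north a north north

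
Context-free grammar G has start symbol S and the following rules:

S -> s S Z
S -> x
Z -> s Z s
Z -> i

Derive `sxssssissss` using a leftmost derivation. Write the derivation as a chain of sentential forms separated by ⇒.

S ⇒ sSZ   [S -> s S Z]
sSZ ⇒ sxZ   [S -> x]
sxZ ⇒ sxsZs   [Z -> s Z s]
sxsZs ⇒ sxssZss   [Z -> s Z s]
sxssZss ⇒ sxsssZsss   [Z -> s Z s]
sxsssZsss ⇒ sxssssZssss   [Z -> s Z s]
sxssssZssss ⇒ sxssssissss   [Z -> i]

S ⇒ sSZ ⇒ sxZ ⇒ sxsZs ⇒ sxssZss ⇒ sxsssZsss ⇒ sxssssZssss ⇒ sxssssissss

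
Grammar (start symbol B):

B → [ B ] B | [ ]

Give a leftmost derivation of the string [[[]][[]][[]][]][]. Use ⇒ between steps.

B ⇒ [B]B ⇒ [[B]B]B ⇒ [[[]]B]B ⇒ [[[]][B]B]B ⇒ [[[]][[]]B]B ⇒ [[[]][[]][B]B]B ⇒ [[[]][[]][[]]B]B ⇒ [[[]][[]][[]][]]B ⇒ [[[]][[]][[]][]][]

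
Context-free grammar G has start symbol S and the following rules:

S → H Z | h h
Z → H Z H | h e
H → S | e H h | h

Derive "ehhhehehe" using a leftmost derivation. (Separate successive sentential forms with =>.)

S => HZ => SZ => HZZ => SZZ => HZZZ => eHhZZZ => ehhZZZ => ehhheZZ => ehhheheZ => ehhhehehe

S => HZ   [S → H Z]
HZ => SZ   [H → S]
SZ => HZZ   [S → H Z]
HZZ => SZZ   [H → S]
SZZ => HZZZ   [S → H Z]
HZZZ => eHhZZZ   [H → e H h]
eHhZZZ => ehhZZZ   [H → h]
ehhZZZ => ehhheZZ   [Z → h e]
ehhheZZ => ehhheheZ   [Z → h e]
ehhheheZ => ehhhehehe   [Z → h e]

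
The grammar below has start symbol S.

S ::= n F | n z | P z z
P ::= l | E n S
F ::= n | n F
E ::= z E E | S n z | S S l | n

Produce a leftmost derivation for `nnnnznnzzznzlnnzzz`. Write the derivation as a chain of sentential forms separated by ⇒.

S⇒Pzz⇒EnSzz⇒SSlnSzz⇒PzzSlnSzz⇒EnSzzSlnSzz⇒SnznSzzSlnSzz⇒nFnznSzzSlnSzz⇒nnFnznSzzSlnSzz⇒nnnnznSzzSlnSzz⇒nnnnznnzzzSlnSzz⇒nnnnznnzzznzlnSzz⇒nnnnznnzzznzlnnzzz

S ⇒ Pzz   [S ::= P z z]
Pzz ⇒ EnSzz   [P ::= E n S]
EnSzz ⇒ SSlnSzz   [E ::= S S l]
SSlnSzz ⇒ PzzSlnSzz   [S ::= P z z]
PzzSlnSzz ⇒ EnSzzSlnSzz   [P ::= E n S]
EnSzzSlnSzz ⇒ SnznSzzSlnSzz   [E ::= S n z]
SnznSzzSlnSzz ⇒ nFnznSzzSlnSzz   [S ::= n F]
nFnznSzzSlnSzz ⇒ nnFnznSzzSlnSzz   [F ::= n F]
nnFnznSzzSlnSzz ⇒ nnnnznSzzSlnSzz   [F ::= n]
nnnnznSzzSlnSzz ⇒ nnnnznnzzzSlnSzz   [S ::= n z]
nnnnznnzzzSlnSzz ⇒ nnnnznnzzznzlnSzz   [S ::= n z]
nnnnznnzzznzlnSzz ⇒ nnnnznnzzznzlnnzzz   [S ::= n z]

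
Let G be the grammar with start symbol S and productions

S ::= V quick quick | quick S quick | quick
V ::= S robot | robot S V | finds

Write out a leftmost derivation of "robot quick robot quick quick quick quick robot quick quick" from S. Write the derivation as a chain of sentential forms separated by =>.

S => V quick quick => robot S V quick quick => robot quick V quick quick => robot quick robot S V quick quick => robot quick robot quick S quick V quick quick => robot quick robot quick quick quick V quick quick => robot quick robot quick quick quick S robot quick quick => robot quick robot quick quick quick quick robot quick quick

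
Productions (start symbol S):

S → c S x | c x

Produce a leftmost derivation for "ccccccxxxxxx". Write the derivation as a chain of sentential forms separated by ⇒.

S ⇒ cSx   [S → c S x]
cSx ⇒ ccSxx   [S → c S x]
ccSxx ⇒ cccSxxx   [S → c S x]
cccSxxx ⇒ ccccSxxxx   [S → c S x]
ccccSxxxx ⇒ cccccSxxxxx   [S → c S x]
cccccSxxxxx ⇒ ccccccxxxxxx   [S → c x]

S⇒cSx⇒ccSxx⇒cccSxxx⇒ccccSxxxx⇒cccccSxxxxx⇒ccccccxxxxxx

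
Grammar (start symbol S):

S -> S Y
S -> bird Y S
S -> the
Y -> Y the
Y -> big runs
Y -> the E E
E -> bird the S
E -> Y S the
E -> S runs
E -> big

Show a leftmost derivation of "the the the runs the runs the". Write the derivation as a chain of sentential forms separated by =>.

S => S Y => the Y => the Y the => the the E E the => the the S runs E the => the the the runs E the => the the the runs S runs the => the the the runs the runs the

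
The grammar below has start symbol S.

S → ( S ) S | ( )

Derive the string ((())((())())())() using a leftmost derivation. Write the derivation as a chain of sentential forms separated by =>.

S => (S)S => ((S)S)S => ((())S)S => ((())(S)S)S => ((())((S)S)S)S => ((())((())S)S)S => ((())((())())S)S => ((())((())())())S => ((())((())())())()

S => (S)S   [S → ( S ) S]
(S)S => ((S)S)S   [S → ( S ) S]
((S)S)S => ((())S)S   [S → ( )]
((())S)S => ((())(S)S)S   [S → ( S ) S]
((())(S)S)S => ((())((S)S)S)S   [S → ( S ) S]
((())((S)S)S)S => ((())((())S)S)S   [S → ( )]
((())((())S)S)S => ((())((())())S)S   [S → ( )]
((())((())())S)S => ((())((())())())S   [S → ( )]
((())((())())())S => ((())((())())())()   [S → ( )]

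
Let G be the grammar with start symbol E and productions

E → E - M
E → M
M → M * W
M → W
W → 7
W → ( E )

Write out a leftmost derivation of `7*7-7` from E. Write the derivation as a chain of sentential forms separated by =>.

E => E-M => M-M => M*W-M => W*W-M => 7*W-M => 7*7-M => 7*7-W => 7*7-7

E => E-M   [E → E - M]
E-M => M-M   [E → M]
M-M => M*W-M   [M → M * W]
M*W-M => W*W-M   [M → W]
W*W-M => 7*W-M   [W → 7]
7*W-M => 7*7-M   [W → 7]
7*7-M => 7*7-W   [M → W]
7*7-W => 7*7-7   [W → 7]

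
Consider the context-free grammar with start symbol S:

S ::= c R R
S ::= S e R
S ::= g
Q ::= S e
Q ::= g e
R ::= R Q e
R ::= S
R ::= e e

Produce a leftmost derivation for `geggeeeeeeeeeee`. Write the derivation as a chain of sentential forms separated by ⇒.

S ⇒ SeR ⇒ SeReR ⇒ SeReReR ⇒ SeReReReR ⇒ geReReReR ⇒ geRQeeReReR ⇒ geSQeeReReR ⇒ gegQeeReReR ⇒ geggeeeReReR ⇒ geggeeeeeeReR ⇒ geggeeeeeeeeeR ⇒ geggeeeeeeeeeee

S ⇒ SeR   [S ::= S e R]
SeR ⇒ SeReR   [S ::= S e R]
SeReR ⇒ SeReReR   [S ::= S e R]
SeReReR ⇒ SeReReReR   [S ::= S e R]
SeReReReR ⇒ geReReReR   [S ::= g]
geReReReR ⇒ geRQeeReReR   [R ::= R Q e]
geRQeeReReR ⇒ geSQeeReReR   [R ::= S]
geSQeeReReR ⇒ gegQeeReReR   [S ::= g]
gegQeeReReR ⇒ geggeeeReReR   [Q ::= g e]
geggeeeReReR ⇒ geggeeeeeeReR   [R ::= e e]
geggeeeeeeReR ⇒ geggeeeeeeeeeR   [R ::= e e]
geggeeeeeeeeeR ⇒ geggeeeeeeeeeee   [R ::= e e]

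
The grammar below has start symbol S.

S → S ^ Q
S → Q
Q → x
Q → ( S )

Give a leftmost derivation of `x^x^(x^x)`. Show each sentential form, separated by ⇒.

S ⇒ S^Q   [S → S ^ Q]
S^Q ⇒ S^Q^Q   [S → S ^ Q]
S^Q^Q ⇒ Q^Q^Q   [S → Q]
Q^Q^Q ⇒ x^Q^Q   [Q → x]
x^Q^Q ⇒ x^x^Q   [Q → x]
x^x^Q ⇒ x^x^(S)   [Q → ( S )]
x^x^(S) ⇒ x^x^(S^Q)   [S → S ^ Q]
x^x^(S^Q) ⇒ x^x^(Q^Q)   [S → Q]
x^x^(Q^Q) ⇒ x^x^(x^Q)   [Q → x]
x^x^(x^Q) ⇒ x^x^(x^x)   [Q → x]

S ⇒ S^Q ⇒ S^Q^Q ⇒ Q^Q^Q ⇒ x^Q^Q ⇒ x^x^Q ⇒ x^x^(S) ⇒ x^x^(S^Q) ⇒ x^x^(Q^Q) ⇒ x^x^(x^Q) ⇒ x^x^(x^x)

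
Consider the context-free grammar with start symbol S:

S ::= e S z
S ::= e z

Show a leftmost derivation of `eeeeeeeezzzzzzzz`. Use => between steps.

S => eSz   [S ::= e S z]
eSz => eeSzz   [S ::= e S z]
eeSzz => eeeSzzz   [S ::= e S z]
eeeSzzz => eeeeSzzzz   [S ::= e S z]
eeeeSzzzz => eeeeeSzzzzz   [S ::= e S z]
eeeeeSzzzzz => eeeeeeSzzzzzz   [S ::= e S z]
eeeeeeSzzzzzz => eeeeeeeSzzzzzzz   [S ::= e S z]
eeeeeeeSzzzzzzz => eeeeeeeezzzzzzzz   [S ::= e z]

S => eSz => eeSzz => eeeSzzz => eeeeSzzzz => eeeeeSzzzzz => eeeeeeSzzzzzz => eeeeeeeSzzzzzzz => eeeeeeeezzzzzzzz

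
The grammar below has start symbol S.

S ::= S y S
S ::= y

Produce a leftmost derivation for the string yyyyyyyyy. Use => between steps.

S => SyS => SySyS => SySySyS => SySySySyS => yySySySyS => yyyySySyS => yyyyyySyS => yyyyyyyyS => yyyyyyyyy

S => SyS   [S ::= S y S]
SyS => SySyS   [S ::= S y S]
SySyS => SySySyS   [S ::= S y S]
SySySyS => SySySySyS   [S ::= S y S]
SySySySyS => yySySySyS   [S ::= y]
yySySySyS => yyyySySyS   [S ::= y]
yyyySySyS => yyyyyySyS   [S ::= y]
yyyyyySyS => yyyyyyyyS   [S ::= y]
yyyyyyyyS => yyyyyyyyy   [S ::= y]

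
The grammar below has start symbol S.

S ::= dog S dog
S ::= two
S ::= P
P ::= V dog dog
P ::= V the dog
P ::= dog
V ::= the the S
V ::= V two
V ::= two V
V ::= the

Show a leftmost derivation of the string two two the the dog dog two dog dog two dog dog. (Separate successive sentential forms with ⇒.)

S ⇒ P ⇒ V dog dog ⇒ two V dog dog ⇒ two V two dog dog ⇒ two two V two dog dog ⇒ two two the the S two dog dog ⇒ two two the the dog S dog two dog dog ⇒ two two the the dog dog S dog dog two dog dog ⇒ two two the the dog dog two dog dog two dog dog

S ⇒ P   [S ::= P]
P ⇒ V dog dog   [P ::= V dog dog]
V dog dog ⇒ two V dog dog   [V ::= two V]
two V dog dog ⇒ two V two dog dog   [V ::= V two]
two V two dog dog ⇒ two two V two dog dog   [V ::= two V]
two two V two dog dog ⇒ two two the the S two dog dog   [V ::= the the S]
two two the the S two dog dog ⇒ two two the the dog S dog two dog dog   [S ::= dog S dog]
two two the the dog S dog two dog dog ⇒ two two the the dog dog S dog dog two dog dog   [S ::= dog S dog]
two two the the dog dog S dog dog two dog dog ⇒ two two the the dog dog two dog dog two dog dog   [S ::= two]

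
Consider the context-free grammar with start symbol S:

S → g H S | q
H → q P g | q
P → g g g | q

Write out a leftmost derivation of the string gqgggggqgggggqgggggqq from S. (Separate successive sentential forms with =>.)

S => gHS   [S → g H S]
gHS => gqPgS   [H → q P g]
gqPgS => gqggggS   [P → g g g]
gqggggS => gqgggggHS   [S → g H S]
gqgggggHS => gqgggggqPgS   [H → q P g]
gqgggggqPgS => gqgggggqggggS   [P → g g g]
gqgggggqggggS => gqgggggqgggggHS   [S → g H S]
gqgggggqgggggHS => gqgggggqgggggqPgS   [H → q P g]
gqgggggqgggggqPgS => gqgggggqgggggqggggS   [P → g g g]
gqgggggqgggggqggggS => gqgggggqgggggqgggggHS   [S → g H S]
gqgggggqgggggqgggggHS => gqgggggqgggggqgggggqS   [H → q]
gqgggggqgggggqgggggqS => gqgggggqgggggqgggggqq   [S → q]

S => gHS => gqPgS => gqggggS => gqgggggHS => gqgggggqPgS => gqgggggqggggS => gqgggggqgggggHS => gqgggggqgggggqPgS => gqgggggqgggggqggggS => gqgggggqgggggqgggggHS => gqgggggqgggggqgggggqS => gqgggggqgggggqgggggqq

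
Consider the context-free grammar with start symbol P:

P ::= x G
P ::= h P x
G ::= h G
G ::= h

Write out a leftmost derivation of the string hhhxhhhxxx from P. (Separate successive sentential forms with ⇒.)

P ⇒ hPx   [P ::= h P x]
hPx ⇒ hhPxx   [P ::= h P x]
hhPxx ⇒ hhhPxxx   [P ::= h P x]
hhhPxxx ⇒ hhhxGxxx   [P ::= x G]
hhhxGxxx ⇒ hhhxhGxxx   [G ::= h G]
hhhxhGxxx ⇒ hhhxhhGxxx   [G ::= h G]
hhhxhhGxxx ⇒ hhhxhhhxxx   [G ::= h]

P⇒hPx⇒hhPxx⇒hhhPxxx⇒hhhxGxxx⇒hhhxhGxxx⇒hhhxhhGxxx⇒hhhxhhhxxx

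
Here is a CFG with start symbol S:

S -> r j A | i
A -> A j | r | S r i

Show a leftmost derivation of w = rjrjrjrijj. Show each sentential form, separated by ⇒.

S ⇒ rjA   [S -> r j A]
rjA ⇒ rjAj   [A -> A j]
rjAj ⇒ rjAjj   [A -> A j]
rjAjj ⇒ rjSrijj   [A -> S r i]
rjSrijj ⇒ rjrjArijj   [S -> r j A]
rjrjArijj ⇒ rjrjAjrijj   [A -> A j]
rjrjAjrijj ⇒ rjrjrjrijj   [A -> r]

S ⇒ rjA ⇒ rjAj ⇒ rjAjj ⇒ rjSrijj ⇒ rjrjArijj ⇒ rjrjAjrijj ⇒ rjrjrjrijj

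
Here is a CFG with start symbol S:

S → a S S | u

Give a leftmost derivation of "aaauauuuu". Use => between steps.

S=>aSS=>aaSSS=>aaaSSSS=>aaauSSS=>aaauaSSSS=>aaauauSSS=>aaauauuSS=>aaauauuuS=>aaauauuuu

S => aSS   [S → a S S]
aSS => aaSSS   [S → a S S]
aaSSS => aaaSSSS   [S → a S S]
aaaSSSS => aaauSSS   [S → u]
aaauSSS => aaauaSSSS   [S → a S S]
aaauaSSSS => aaauauSSS   [S → u]
aaauauSSS => aaauauuSS   [S → u]
aaauauuSS => aaauauuuS   [S → u]
aaauauuuS => aaauauuuu   [S → u]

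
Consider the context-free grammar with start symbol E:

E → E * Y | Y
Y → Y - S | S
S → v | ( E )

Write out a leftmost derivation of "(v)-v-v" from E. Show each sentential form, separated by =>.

E=>Y=>Y-S=>Y-S-S=>S-S-S=>(E)-S-S=>(Y)-S-S=>(S)-S-S=>(v)-S-S=>(v)-v-S=>(v)-v-v

E => Y   [E → Y]
Y => Y-S   [Y → Y - S]
Y-S => Y-S-S   [Y → Y - S]
Y-S-S => S-S-S   [Y → S]
S-S-S => (E)-S-S   [S → ( E )]
(E)-S-S => (Y)-S-S   [E → Y]
(Y)-S-S => (S)-S-S   [Y → S]
(S)-S-S => (v)-S-S   [S → v]
(v)-S-S => (v)-v-S   [S → v]
(v)-v-S => (v)-v-v   [S → v]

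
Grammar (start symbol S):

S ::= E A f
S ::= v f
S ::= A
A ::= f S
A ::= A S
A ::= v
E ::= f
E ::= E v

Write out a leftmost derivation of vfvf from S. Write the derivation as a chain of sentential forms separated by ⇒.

S ⇒ A   [S ::= A]
A ⇒ AS   [A ::= A S]
AS ⇒ vS   [A ::= v]
vS ⇒ vA   [S ::= A]
vA ⇒ vfS   [A ::= f S]
vfS ⇒ vfvf   [S ::= v f]

S⇒A⇒AS⇒vS⇒vA⇒vfS⇒vfvf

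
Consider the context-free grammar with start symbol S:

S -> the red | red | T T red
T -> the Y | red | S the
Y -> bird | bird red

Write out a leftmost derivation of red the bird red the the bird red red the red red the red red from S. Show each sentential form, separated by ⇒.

S ⇒ T T red ⇒ S the T red ⇒ T T red the T red ⇒ S the T red the T red ⇒ T T red the T red the T red ⇒ S the T red the T red the T red ⇒ T T red the T red the T red the T red ⇒ red T red the T red the T red the T red ⇒ red the Y red the T red the T red the T red ⇒ red the bird red the T red the T red the T red ⇒ red the bird red the the Y red the T red the T red ⇒ red the bird red the the bird red red the T red the T red ⇒ red the bird red the the bird red red the red red the T red ⇒ red the bird red the the bird red red the red red the red red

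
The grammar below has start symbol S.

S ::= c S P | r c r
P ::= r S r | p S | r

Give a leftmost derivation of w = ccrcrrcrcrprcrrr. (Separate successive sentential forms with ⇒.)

S ⇒ cSP ⇒ ccSPP ⇒ ccrcrPP ⇒ ccrcrrSrP ⇒ ccrcrrcSPrP ⇒ ccrcrrcrcrPrP ⇒ ccrcrrcrcrpSrP ⇒ ccrcrrcrcrprcrrP ⇒ ccrcrrcrcrprcrrr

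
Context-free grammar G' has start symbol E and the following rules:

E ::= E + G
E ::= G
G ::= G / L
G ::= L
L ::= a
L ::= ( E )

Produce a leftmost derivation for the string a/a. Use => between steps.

E => G => G/L => L/L => a/L => a/a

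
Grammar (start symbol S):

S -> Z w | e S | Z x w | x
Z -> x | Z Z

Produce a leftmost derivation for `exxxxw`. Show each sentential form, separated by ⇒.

S ⇒ eS ⇒ eZw ⇒ eZZw ⇒ eZZZw ⇒ eZZZZw ⇒ exZZZw ⇒ exxZZw ⇒ exxxZw ⇒ exxxxw

S ⇒ eS   [S -> e S]
eS ⇒ eZw   [S -> Z w]
eZw ⇒ eZZw   [Z -> Z Z]
eZZw ⇒ eZZZw   [Z -> Z Z]
eZZZw ⇒ eZZZZw   [Z -> Z Z]
eZZZZw ⇒ exZZZw   [Z -> x]
exZZZw ⇒ exxZZw   [Z -> x]
exxZZw ⇒ exxxZw   [Z -> x]
exxxZw ⇒ exxxxw   [Z -> x]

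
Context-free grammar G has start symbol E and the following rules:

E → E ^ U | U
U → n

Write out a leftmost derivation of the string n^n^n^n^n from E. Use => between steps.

E => E^U => E^U^U => E^U^U^U => E^U^U^U^U => U^U^U^U^U => n^U^U^U^U => n^n^U^U^U => n^n^n^U^U => n^n^n^n^U => n^n^n^n^n

E => E^U   [E → E ^ U]
E^U => E^U^U   [E → E ^ U]
E^U^U => E^U^U^U   [E → E ^ U]
E^U^U^U => E^U^U^U^U   [E → E ^ U]
E^U^U^U^U => U^U^U^U^U   [E → U]
U^U^U^U^U => n^U^U^U^U   [U → n]
n^U^U^U^U => n^n^U^U^U   [U → n]
n^n^U^U^U => n^n^n^U^U   [U → n]
n^n^n^U^U => n^n^n^n^U   [U → n]
n^n^n^n^U => n^n^n^n^n   [U → n]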